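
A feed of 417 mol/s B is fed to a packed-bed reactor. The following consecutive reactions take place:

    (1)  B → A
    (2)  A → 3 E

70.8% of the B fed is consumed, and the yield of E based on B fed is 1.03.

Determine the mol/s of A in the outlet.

152 mol/s

Conversion of B: B consumed = 1ξ₁ = 0.708 × 417 → ξ₁ = 295.2 mol/s.
Yield of E: 3ξ₂ / 417 = 1.03 → ξ₂ = 143.2 mol/s.
Outlet amounts (n = n₀ + Σ ν·ξ):
  B: 417 − 1(295.2) = 121.8
  A: 0 + 1(295.2) − 1(143.2) = 152.1
  E: 0 + 3(143.2) = 429.5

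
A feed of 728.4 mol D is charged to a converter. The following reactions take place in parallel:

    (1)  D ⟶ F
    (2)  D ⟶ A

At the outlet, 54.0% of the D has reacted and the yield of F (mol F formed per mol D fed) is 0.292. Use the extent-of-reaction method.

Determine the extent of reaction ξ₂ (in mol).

Yield of F: 1ξ₁ / 728.4 = 0.292 → ξ₁ = 212.7 mol.
Conversion of D: 1ξ₁ + 1ξ₂ = 0.54 × 728.4 = 393.3 → ξ₂ = 180.6 mol.
Outlet amounts (n = n₀ + Σ ν·ξ):
  D: 728.4 − 1(212.7) − 1(180.6) = 335.1
  F: 0 + 1(212.7) = 212.7
  A: 0 + 1(180.6) = 180.6

ξ₂ = 181 mol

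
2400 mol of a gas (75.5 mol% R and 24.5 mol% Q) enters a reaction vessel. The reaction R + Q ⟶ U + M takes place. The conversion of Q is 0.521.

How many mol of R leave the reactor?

Q reacted = 0.521 × 588 = 306.3 mol; ν_Q = −1, so ξ = 306.3/1 = 306.3 mol.
Outlet amounts (n = n₀ + ν ξ):
  R: 1812 − 1(306.3) = 1506
  Q: 588 − 1(306.3) = 281.7
  U: 0 + 1(306.3) = 306.3
  M: 0 + 1(306.3) = 306.3

1510 mol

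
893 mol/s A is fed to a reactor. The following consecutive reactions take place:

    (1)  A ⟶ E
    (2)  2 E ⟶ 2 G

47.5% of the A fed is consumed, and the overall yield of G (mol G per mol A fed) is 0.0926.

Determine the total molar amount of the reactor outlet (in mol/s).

893 mol/s

Conversion of A: A consumed = 1ξ₁ = 0.475 × 893 → ξ₁ = 424.2 mol/s.
Yield of G: 2ξ₂ / 893 = 0.0926 → ξ₂ = 41.35 mol/s.
Outlet amounts (n = n₀ + Σ ν·ξ):
  A: 893 − 1(424.2) = 468.8
  E: 0 + 1(424.2) − 2(41.35) = 341.5
  G: 0 + 2(41.35) = 82.69
Total out = 468.8 + 341.5 + 82.69 = 893 mol/s.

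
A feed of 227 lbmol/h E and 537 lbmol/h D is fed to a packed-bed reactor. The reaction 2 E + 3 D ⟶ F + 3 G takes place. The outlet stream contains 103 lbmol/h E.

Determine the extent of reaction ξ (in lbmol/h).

ξ = 62 lbmol/h

For E: n = n₀ − 2ξ → 103 = 227 − 2ξ, giving ξ = 62 lbmol/h.
Outlet amounts (n = n₀ + ν ξ):
  E: 227 − 2(62) = 103
  D: 537 − 3(62) = 351
  F: 0 + 1(62) = 62
  G: 0 + 3(62) = 186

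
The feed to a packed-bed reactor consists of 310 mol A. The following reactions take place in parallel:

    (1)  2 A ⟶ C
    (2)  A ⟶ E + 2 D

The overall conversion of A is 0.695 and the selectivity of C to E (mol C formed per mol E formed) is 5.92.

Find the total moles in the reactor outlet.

Conversion of A: A consumed = 0.695 × 310 = 215.4 mol = 2ξ₁ + 1ξ₂.
Selectivity: 1ξ₁ / (1ξ₂) = 5.92 → ξ₁ = 5.92 ξ₂.
Substitute: (2·5.92 + 1) ξ₂ = 215.4 → ξ₂ = 16.78 mol, ξ₁ = 99.34 mol.
Outlet amounts (n = n₀ + Σ ν·ξ):
  A: 310 − 2(99.34) − 1(16.78) = 94.55
  C: 0 + 1(99.34) = 99.34
  E: 0 + 1(16.78) = 16.78
  D: 0 + 2(16.78) = 33.56
Total out = 94.55 + 99.34 + 16.78 + 33.56 = 244.2 mol.

244 mol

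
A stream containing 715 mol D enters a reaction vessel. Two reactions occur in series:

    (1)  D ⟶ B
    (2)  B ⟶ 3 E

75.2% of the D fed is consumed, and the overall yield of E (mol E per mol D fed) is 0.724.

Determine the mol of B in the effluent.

Conversion of D: D consumed = 1ξ₁ = 0.752 × 715 → ξ₁ = 537.7 mol.
Yield of E: 3ξ₂ / 715 = 0.724 → ξ₂ = 172.6 mol.
Outlet amounts (n = n₀ + Σ ν·ξ):
  D: 715 − 1(537.7) = 177.3
  B: 0 + 1(537.7) − 1(172.6) = 365.1
  E: 0 + 3(172.6) = 517.7

365 mol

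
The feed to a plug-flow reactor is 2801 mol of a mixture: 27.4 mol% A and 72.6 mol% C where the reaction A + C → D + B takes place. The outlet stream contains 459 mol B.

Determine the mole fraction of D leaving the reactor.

0.164

For B: n = n₀ + 1ξ → 459 = 0 + 1ξ, giving ξ = 459 mol.
Outlet amounts (n = n₀ + ν ξ):
  A: 767.5 − 1(459) = 308.5
  C: 2034 − 1(459) = 1575
  D: 0 + 1(459) = 459
  B: 0 + 1(459) = 459
Total out = 2801 mol; y_D = 459 / 2801 = 0.1639.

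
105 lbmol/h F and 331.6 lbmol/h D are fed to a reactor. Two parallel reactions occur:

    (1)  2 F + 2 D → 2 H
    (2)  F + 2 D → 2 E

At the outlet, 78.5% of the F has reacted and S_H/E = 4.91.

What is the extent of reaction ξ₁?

ξ₁ = 37.4 lbmol/h

Conversion of F: F consumed = 0.785 × 105 = 82.42 lbmol/h = 2ξ₁ + 1ξ₂.
Selectivity: 2ξ₁ / (2ξ₂) = 4.91 → ξ₁ = 4.91 ξ₂.
Substitute: (2·4.91 + 1) ξ₂ = 82.42 → ξ₂ = 7.618 lbmol/h, ξ₁ = 37.4 lbmol/h.
Outlet amounts (n = n₀ + Σ ν·ξ):
  F: 105 − 2(37.4) − 1(7.618) = 22.58
  D: 331.6 − 2(37.4) − 2(7.618) = 241.6
  H: 0 + 2(37.4) = 74.81
  E: 0 + 2(7.618) = 15.24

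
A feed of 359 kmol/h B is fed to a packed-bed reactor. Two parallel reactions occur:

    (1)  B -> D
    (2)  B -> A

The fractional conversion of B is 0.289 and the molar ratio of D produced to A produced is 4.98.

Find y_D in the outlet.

Conversion of B: B consumed = 0.289 × 359 = 103.8 kmol/h = 1ξ₁ + 1ξ₂.
Selectivity: 1ξ₁ / (1ξ₂) = 4.98 → ξ₁ = 4.98 ξ₂.
Substitute: (1·4.98 + 1) ξ₂ = 103.8 → ξ₂ = 17.35 kmol/h, ξ₁ = 86.4 kmol/h.
Outlet amounts (n = n₀ + Σ ν·ξ):
  B: 359 − 1(86.4) − 1(17.35) = 255.2
  D: 0 + 1(86.4) = 86.4
  A: 0 + 1(17.35) = 17.35
Total out = 359 kmol/h; y_D = 86.4 / 359 = 0.2407.

0.241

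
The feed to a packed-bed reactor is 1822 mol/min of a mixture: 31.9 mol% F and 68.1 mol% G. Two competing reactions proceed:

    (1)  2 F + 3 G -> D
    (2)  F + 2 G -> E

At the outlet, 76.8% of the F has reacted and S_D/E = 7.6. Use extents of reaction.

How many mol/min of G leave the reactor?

Conversion of F: F consumed = 0.768 × 581.2 = 446.4 mol/min = 2ξ₁ + 1ξ₂.
Selectivity: 1ξ₁ / (1ξ₂) = 7.6 → ξ₁ = 7.6 ξ₂.
Substitute: (2·7.6 + 1) ξ₂ = 446.4 → ξ₂ = 27.55 mol/min, ξ₁ = 209.4 mol/min.
Outlet amounts (n = n₀ + Σ ν·ξ):
  F: 581.2 − 2(209.4) − 1(27.55) = 134.8
  G: 1241 − 3(209.4) − 2(27.55) = 557.4
  D: 0 + 1(209.4) = 209.4
  E: 0 + 1(27.55) = 27.55

557 mol/min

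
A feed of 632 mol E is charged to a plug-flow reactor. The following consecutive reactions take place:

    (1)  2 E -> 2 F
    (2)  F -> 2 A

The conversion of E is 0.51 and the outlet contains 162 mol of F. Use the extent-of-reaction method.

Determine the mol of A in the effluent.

Conversion of E: E consumed = 2ξ₁ = 0.51 × 632 → ξ₁ = 161.2 mol.
F balance: n_F = 0 + 2ξ₁ − 1ξ₂ = 162 → ξ₂ = (2·161.2 − 162)/1 = 160.3 mol.
Outlet amounts (n = n₀ + Σ ν·ξ):
  E: 632 − 2(161.2) = 309.7
  F: 0 + 2(161.2) − 1(160.3) = 162
  A: 0 + 2(160.3) = 320.6

321 mol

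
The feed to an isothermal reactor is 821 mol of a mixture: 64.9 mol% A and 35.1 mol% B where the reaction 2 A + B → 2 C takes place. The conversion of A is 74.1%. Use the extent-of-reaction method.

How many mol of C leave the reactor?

395 mol

A reacted = 0.741 × 532.8 = 394.8 mol; ν_A = −2, so ξ = 394.8/2 = 197.4 mol.
Outlet amounts (n = n₀ + ν ξ):
  A: 532.8 − 2(197.4) = 138
  B: 288.2 − 1(197.4) = 90.76
  C: 0 + 2(197.4) = 394.8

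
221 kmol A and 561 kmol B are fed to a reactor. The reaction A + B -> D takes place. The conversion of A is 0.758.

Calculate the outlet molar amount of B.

A reacted = 0.758 × 221 = 167.5 kmol; ν_A = −1, so ξ = 167.5/1 = 167.5 kmol.
Outlet amounts (n = n₀ + ν ξ):
  A: 221 − 1(167.5) = 53.48
  B: 561 − 1(167.5) = 393.5
  D: 0 + 1(167.5) = 167.5

393 kmol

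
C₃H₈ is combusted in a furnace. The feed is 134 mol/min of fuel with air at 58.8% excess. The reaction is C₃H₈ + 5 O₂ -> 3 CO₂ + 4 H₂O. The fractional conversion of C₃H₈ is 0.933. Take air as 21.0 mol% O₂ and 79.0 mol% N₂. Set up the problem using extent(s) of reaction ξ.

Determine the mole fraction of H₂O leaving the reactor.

Stoichiometric O₂ = 5 × 134 = 670 mol/min; O₂ fed = 670 × 1.588 = 1064 mol/min.
N₂ fed = 1064 × 79/21 = 4003 mol/min.
Fuel reacted = 0.933 × 134 → ξ = 125 mol/min.
Outlet (n = n₀ + ν ξ):
  C₃H₈: 134 − 1(125) = 8.978
  O₂: 1064 − 5(125) = 438.9
  N₂: 4003 (inert)
  CO₂: 0 + 3(125) = 375.1
  H₂O: 0 + 4(125) = 500.1
Total out = 5325 mol/min; y_H₂O = 500.1 / 5325 = 0.0939.

0.0939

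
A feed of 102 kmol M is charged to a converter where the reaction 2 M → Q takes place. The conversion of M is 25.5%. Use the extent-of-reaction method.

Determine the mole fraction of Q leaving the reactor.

0.146

M reacted = 0.255 × 102 = 26.01 kmol; ν_M = −2, so ξ = 26.01/2 = 13.01 kmol.
Outlet amounts (n = n₀ + ν ξ):
  M: 102 − 2(13.01) = 75.99
  Q: 0 + 1(13.01) = 13.01
Total out = 88.99 kmol; y_Q = 13.01 / 88.99 = 0.1461.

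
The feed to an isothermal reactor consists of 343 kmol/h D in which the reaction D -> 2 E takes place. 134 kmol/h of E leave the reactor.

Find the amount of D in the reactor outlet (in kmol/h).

For E: n = n₀ + 2ξ → 134 = 0 + 2ξ, giving ξ = 67 kmol/h.
Outlet amounts (n = n₀ + ν ξ):
  D: 343 − 1(67) = 276
  E: 0 + 2(67) = 134

276 kmol/h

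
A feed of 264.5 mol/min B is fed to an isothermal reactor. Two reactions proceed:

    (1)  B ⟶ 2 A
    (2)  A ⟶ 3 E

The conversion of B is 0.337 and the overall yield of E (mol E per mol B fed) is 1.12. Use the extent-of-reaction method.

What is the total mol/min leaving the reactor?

551 mol/min

Conversion of B: B consumed = 1ξ₁ = 0.337 × 264.5 → ξ₁ = 89.14 mol/min.
Yield of E: 3ξ₂ / 264.5 = 1.12 → ξ₂ = 98.75 mol/min.
Outlet amounts (n = n₀ + Σ ν·ξ):
  B: 264.5 − 1(89.14) = 175.4
  A: 0 + 2(89.14) − 1(98.75) = 79.53
  E: 0 + 3(98.75) = 296.2
Total out = 175.4 + 79.53 + 296.2 = 551.1 mol/min.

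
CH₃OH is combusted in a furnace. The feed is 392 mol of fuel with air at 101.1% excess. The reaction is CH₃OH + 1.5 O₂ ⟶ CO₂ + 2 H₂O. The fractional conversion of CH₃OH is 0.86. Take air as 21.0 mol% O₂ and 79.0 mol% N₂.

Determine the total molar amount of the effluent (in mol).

6190 mol

Stoichiometric O₂ = 1.5 × 392 = 588 mol; O₂ fed = 588 × 2.011 = 1182 mol.
N₂ fed = 1182 × 79/21 = 4448 mol.
Fuel reacted = 0.86 × 392 → ξ = 337.1 mol.
Outlet (n = n₀ + ν ξ):
  CH₃OH: 392 − 1(337.1) = 54.88
  O₂: 1182 − 1.5(337.1) = 676.8
  N₂: 4448 (inert)
  CO₂: 0 + 1(337.1) = 337.1
  H₂O: 0 + 2(337.1) = 674.2
Total out = 54.88 + 676.8 + 4448 + 337.1 + 674.2 = 6191 mol.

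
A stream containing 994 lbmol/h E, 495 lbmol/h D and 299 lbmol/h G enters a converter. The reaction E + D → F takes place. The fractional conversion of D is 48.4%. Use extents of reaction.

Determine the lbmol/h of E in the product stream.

D reacted = 0.484 × 495 = 239.6 lbmol/h; ν_D = −1, so ξ = 239.6/1 = 239.6 lbmol/h.
Outlet amounts (n = n₀ + ν ξ):
  E: 994 − 1(239.6) = 754.4
  D: 495 − 1(239.6) = 255.4
  F: 0 + 1(239.6) = 239.6
  G: 299 (inert)

754 lbmol/h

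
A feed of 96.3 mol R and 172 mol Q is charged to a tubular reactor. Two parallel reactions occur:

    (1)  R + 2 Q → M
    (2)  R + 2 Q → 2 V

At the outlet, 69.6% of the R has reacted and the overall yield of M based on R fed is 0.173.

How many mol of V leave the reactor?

Yield of M: 1ξ₁ / 96.3 = 0.173 → ξ₁ = 16.66 mol.
Conversion of R: 1ξ₁ + 1ξ₂ = 0.696 × 96.3 = 67.02 → ξ₂ = 50.36 mol.
Outlet amounts (n = n₀ + Σ ν·ξ):
  R: 96.3 − 1(16.66) − 1(50.36) = 29.28
  Q: 172 − 2(16.66) − 2(50.36) = 37.95
  M: 0 + 1(16.66) = 16.66
  V: 0 + 2(50.36) = 100.7

101 mol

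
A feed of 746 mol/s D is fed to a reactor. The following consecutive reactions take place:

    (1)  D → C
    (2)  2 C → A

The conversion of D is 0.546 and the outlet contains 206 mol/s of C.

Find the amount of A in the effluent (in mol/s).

Conversion of D: D consumed = 1ξ₁ = 0.546 × 746 → ξ₁ = 407.3 mol/s.
C balance: n_C = 0 + 1ξ₁ − 2ξ₂ = 206 → ξ₂ = (1·407.3 − 206)/2 = 100.7 mol/s.
Outlet amounts (n = n₀ + Σ ν·ξ):
  D: 746 − 1(407.3) = 338.7
  C: 0 + 1(407.3) − 2(100.7) = 206
  A: 0 + 1(100.7) = 100.7

101 mol/s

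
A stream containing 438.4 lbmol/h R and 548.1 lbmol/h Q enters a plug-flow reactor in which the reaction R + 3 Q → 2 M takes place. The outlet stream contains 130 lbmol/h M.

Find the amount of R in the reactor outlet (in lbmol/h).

373 lbmol/h

For M: n = n₀ + 2ξ → 130 = 0 + 2ξ, giving ξ = 65 lbmol/h.
Outlet amounts (n = n₀ + ν ξ):
  R: 438.4 − 1(65) = 373.4
  Q: 548.1 − 3(65) = 353.1
  M: 0 + 2(65) = 130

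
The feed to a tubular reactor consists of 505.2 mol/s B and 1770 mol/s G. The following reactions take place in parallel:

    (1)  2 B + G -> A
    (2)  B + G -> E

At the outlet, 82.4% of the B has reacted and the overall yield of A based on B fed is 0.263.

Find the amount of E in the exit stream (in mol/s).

Yield of A: 1ξ₁ / 505.2 = 0.263 → ξ₁ = 132.9 mol/s.
Conversion of B: 2ξ₁ + 1ξ₂ = 0.824 × 505.2 = 416.3 → ξ₂ = 150.5 mol/s.
Outlet amounts (n = n₀ + Σ ν·ξ):
  B: 505.2 − 2(132.9) − 1(150.5) = 88.92
  G: 1770 − 1(132.9) − 1(150.5) = 1487
  A: 0 + 1(132.9) = 132.9
  E: 0 + 1(150.5) = 150.5

151 mol/s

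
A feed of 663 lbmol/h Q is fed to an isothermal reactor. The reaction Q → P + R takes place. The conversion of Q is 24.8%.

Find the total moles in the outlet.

Q reacted = 0.248 × 663 = 164.4 lbmol/h; ν_Q = −1, so ξ = 164.4/1 = 164.4 lbmol/h.
Outlet amounts (n = n₀ + ν ξ):
  Q: 663 − 1(164.4) = 498.6
  P: 0 + 1(164.4) = 164.4
  R: 0 + 1(164.4) = 164.4
Total out = 498.6 + 164.4 + 164.4 = 827.4 lbmol/h.

827 lbmol/h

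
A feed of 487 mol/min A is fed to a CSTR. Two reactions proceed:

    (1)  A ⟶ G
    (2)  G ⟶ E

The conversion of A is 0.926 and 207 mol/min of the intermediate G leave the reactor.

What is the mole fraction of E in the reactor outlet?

0.501

Conversion of A: A consumed = 1ξ₁ = 0.926 × 487 → ξ₁ = 451 mol/min.
G balance: n_G = 0 + 1ξ₁ − 1ξ₂ = 207 → ξ₂ = (1·451 − 207)/1 = 244 mol/min.
Outlet amounts (n = n₀ + Σ ν·ξ):
  A: 487 − 1(451) = 36.04
  G: 0 + 1(451) − 1(244) = 207
  E: 0 + 1(244) = 244
Total out = 487 mol/min; y_E = 244 / 487 = 0.5009.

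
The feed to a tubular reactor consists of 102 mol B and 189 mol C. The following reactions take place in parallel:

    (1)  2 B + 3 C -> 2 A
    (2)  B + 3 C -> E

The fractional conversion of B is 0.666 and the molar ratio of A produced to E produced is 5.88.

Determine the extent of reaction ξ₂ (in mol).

Conversion of B: B consumed = 0.666 × 102 = 67.93 mol = 2ξ₁ + 1ξ₂.
Selectivity: 2ξ₁ / (1ξ₂) = 5.88 → ξ₁ = 2.94 ξ₂.
Substitute: (2·2.94 + 1) ξ₂ = 67.93 → ξ₂ = 9.874 mol, ξ₁ = 29.03 mol.
Outlet amounts (n = n₀ + Σ ν·ξ):
  B: 102 − 2(29.03) − 1(9.874) = 34.07
  C: 189 − 3(29.03) − 3(9.874) = 72.29
  A: 0 + 2(29.03) = 58.06
  E: 0 + 1(9.874) = 9.874

ξ₂ = 9.87 mol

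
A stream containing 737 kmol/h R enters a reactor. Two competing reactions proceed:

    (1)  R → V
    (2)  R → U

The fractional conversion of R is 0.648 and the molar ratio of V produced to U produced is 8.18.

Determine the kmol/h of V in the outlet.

Conversion of R: R consumed = 0.648 × 737 = 477.6 kmol/h = 1ξ₁ + 1ξ₂.
Selectivity: 1ξ₁ / (1ξ₂) = 8.18 → ξ₁ = 8.18 ξ₂.
Substitute: (1·8.18 + 1) ξ₂ = 477.6 → ξ₂ = 52.02 kmol/h, ξ₁ = 425.6 kmol/h.
Outlet amounts (n = n₀ + Σ ν·ξ):
  R: 737 − 1(425.6) − 1(52.02) = 259.4
  V: 0 + 1(425.6) = 425.6
  U: 0 + 1(52.02) = 52.02

426 kmol/h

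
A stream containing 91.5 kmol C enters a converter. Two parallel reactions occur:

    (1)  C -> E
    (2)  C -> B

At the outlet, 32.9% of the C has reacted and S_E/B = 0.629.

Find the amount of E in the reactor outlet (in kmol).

11.6 kmol

Conversion of C: C consumed = 0.329 × 91.5 = 30.1 kmol = 1ξ₁ + 1ξ₂.
Selectivity: 1ξ₁ / (1ξ₂) = 0.629 → ξ₁ = 0.629 ξ₂.
Substitute: (1·0.629 + 1) ξ₂ = 30.1 → ξ₂ = 18.48 kmol, ξ₁ = 11.62 kmol.
Outlet amounts (n = n₀ + Σ ν·ξ):
  C: 91.5 − 1(11.62) − 1(18.48) = 61.4
  E: 0 + 1(11.62) = 11.62
  B: 0 + 1(18.48) = 18.48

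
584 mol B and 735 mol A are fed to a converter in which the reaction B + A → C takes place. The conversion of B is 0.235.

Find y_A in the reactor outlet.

B reacted = 0.235 × 584 = 137.2 mol; ν_B = −1, so ξ = 137.2/1 = 137.2 mol.
Outlet amounts (n = n₀ + ν ξ):
  B: 584 − 1(137.2) = 446.8
  A: 735 − 1(137.2) = 597.8
  C: 0 + 1(137.2) = 137.2
Total out = 1182 mol; y_A = 597.8 / 1182 = 0.5058.

0.506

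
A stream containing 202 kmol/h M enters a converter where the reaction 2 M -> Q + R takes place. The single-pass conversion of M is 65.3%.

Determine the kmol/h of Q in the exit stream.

M reacted = 0.653 × 202 = 131.9 kmol/h; ν_M = −2, so ξ = 131.9/2 = 65.95 kmol/h.
Outlet amounts (n = n₀ + ν ξ):
  M: 202 − 2(65.95) = 70.09
  Q: 0 + 1(65.95) = 65.95
  R: 0 + 1(65.95) = 65.95

66 kmol/h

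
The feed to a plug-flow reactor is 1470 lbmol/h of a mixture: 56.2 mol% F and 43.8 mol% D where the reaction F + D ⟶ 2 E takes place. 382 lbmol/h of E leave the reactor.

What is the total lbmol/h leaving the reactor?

1470 lbmol/h

For E: n = n₀ + 2ξ → 382 = 0 + 2ξ, giving ξ = 191 lbmol/h.
Outlet amounts (n = n₀ + ν ξ):
  F: 826.1 − 1(191) = 635.1
  D: 643.9 − 1(191) = 452.9
  E: 0 + 2(191) = 382
Total out = 635.1 + 452.9 + 382 = 1470 lbmol/h.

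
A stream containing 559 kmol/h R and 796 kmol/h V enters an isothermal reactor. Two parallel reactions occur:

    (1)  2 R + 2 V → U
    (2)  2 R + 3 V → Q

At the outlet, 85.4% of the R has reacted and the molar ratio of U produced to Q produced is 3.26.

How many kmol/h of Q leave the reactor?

Conversion of R: R consumed = 0.854 × 559 = 477.4 kmol/h = 2ξ₁ + 2ξ₂.
Selectivity: 1ξ₁ / (1ξ₂) = 3.26 → ξ₁ = 3.26 ξ₂.
Substitute: (2·3.26 + 2) ξ₂ = 477.4 → ξ₂ = 56.03 kmol/h, ξ₁ = 182.7 kmol/h.
Outlet amounts (n = n₀ + Σ ν·ξ):
  R: 559 − 2(182.7) − 2(56.03) = 81.61
  V: 796 − 2(182.7) − 3(56.03) = 262.6
  U: 0 + 1(182.7) = 182.7
  Q: 0 + 1(56.03) = 56.03

56 kmol/h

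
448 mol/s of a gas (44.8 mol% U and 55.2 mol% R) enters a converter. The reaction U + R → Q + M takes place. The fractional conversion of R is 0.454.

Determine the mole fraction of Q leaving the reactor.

R reacted = 0.454 × 247.3 = 112.3 mol/s; ν_R = −1, so ξ = 112.3/1 = 112.3 mol/s.
Outlet amounts (n = n₀ + ν ξ):
  U: 200.7 − 1(112.3) = 88.43
  R: 247.3 − 1(112.3) = 135
  Q: 0 + 1(112.3) = 112.3
  M: 0 + 1(112.3) = 112.3
Total out = 448 mol/s; y_Q = 112.3 / 448 = 0.2506.

0.251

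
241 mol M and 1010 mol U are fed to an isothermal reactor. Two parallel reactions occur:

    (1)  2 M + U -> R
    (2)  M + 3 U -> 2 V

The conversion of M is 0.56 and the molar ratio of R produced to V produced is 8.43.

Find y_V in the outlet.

Conversion of M: M consumed = 0.56 × 241 = 135 mol = 2ξ₁ + 1ξ₂.
Selectivity: 1ξ₁ / (2ξ₂) = 8.43 → ξ₁ = 16.86 ξ₂.
Substitute: (2·16.86 + 1) ξ₂ = 135 → ξ₂ = 3.887 mol, ξ₁ = 65.54 mol.
Outlet amounts (n = n₀ + Σ ν·ξ):
  M: 241 − 2(65.54) − 1(3.887) = 106
  U: 1010 − 1(65.54) − 3(3.887) = 932.8
  R: 0 + 1(65.54) = 65.54
  V: 0 + 2(3.887) = 7.774
Total out = 1112 mol; y_V = 7.774 / 1112 = 0.00699.

0.00699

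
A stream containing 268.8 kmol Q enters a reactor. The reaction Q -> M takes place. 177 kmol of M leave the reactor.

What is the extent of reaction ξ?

ξ = 177 kmol

For M: n = n₀ + 1ξ → 177 = 0 + 1ξ, giving ξ = 177 kmol.
Outlet amounts (n = n₀ + ν ξ):
  Q: 268.8 − 1(177) = 91.8
  M: 0 + 1(177) = 177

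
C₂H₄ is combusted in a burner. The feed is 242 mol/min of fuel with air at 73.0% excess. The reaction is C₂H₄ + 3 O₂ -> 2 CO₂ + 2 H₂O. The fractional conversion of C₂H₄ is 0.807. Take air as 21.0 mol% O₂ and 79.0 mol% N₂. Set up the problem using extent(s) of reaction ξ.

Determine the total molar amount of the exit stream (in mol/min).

Stoichiometric O₂ = 3 × 242 = 726 mol/min; O₂ fed = 726 × 1.730 = 1256 mol/min.
N₂ fed = 1256 × 79/21 = 4725 mol/min.
Fuel reacted = 0.807 × 242 → ξ = 195.3 mol/min.
Outlet (n = n₀ + ν ξ):
  C₂H₄: 242 − 1(195.3) = 46.71
  O₂: 1256 − 3(195.3) = 670.1
  N₂: 4725 (inert)
  CO₂: 0 + 2(195.3) = 390.6
  H₂O: 0 + 2(195.3) = 390.6
Total out = 46.71 + 670.1 + 4725 + 390.6 + 390.6 = 6223 mol/min.

6220 mol/min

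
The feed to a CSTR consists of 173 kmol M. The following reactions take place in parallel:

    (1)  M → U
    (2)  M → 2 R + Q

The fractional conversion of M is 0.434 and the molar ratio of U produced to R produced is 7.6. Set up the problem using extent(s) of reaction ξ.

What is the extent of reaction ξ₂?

Conversion of M: M consumed = 0.434 × 173 = 75.08 kmol = 1ξ₁ + 1ξ₂.
Selectivity: 1ξ₁ / (2ξ₂) = 7.6 → ξ₁ = 15.2 ξ₂.
Substitute: (1·15.2 + 1) ξ₂ = 75.08 → ξ₂ = 4.635 kmol, ξ₁ = 70.45 kmol.
Outlet amounts (n = n₀ + Σ ν·ξ):
  M: 173 − 1(70.45) − 1(4.635) = 97.92
  U: 0 + 1(70.45) = 70.45
  R: 0 + 2(4.635) = 9.269
  Q: 0 + 1(4.635) = 4.635

ξ₂ = 4.63 kmol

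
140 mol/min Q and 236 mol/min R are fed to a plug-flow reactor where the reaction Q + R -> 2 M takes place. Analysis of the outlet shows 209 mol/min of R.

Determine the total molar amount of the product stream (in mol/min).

For R: n = n₀ − 1ξ → 209 = 236 − 1ξ, giving ξ = 27 mol/min.
Outlet amounts (n = n₀ + ν ξ):
  Q: 140 − 1(27) = 113
  R: 236 − 1(27) = 209
  M: 0 + 2(27) = 54
Total out = 113 + 209 + 54 = 376 mol/min.

376 mol/min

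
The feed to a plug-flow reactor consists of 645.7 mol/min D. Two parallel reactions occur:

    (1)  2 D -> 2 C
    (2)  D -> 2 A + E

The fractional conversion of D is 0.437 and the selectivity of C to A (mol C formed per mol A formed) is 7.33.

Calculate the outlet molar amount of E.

Conversion of D: D consumed = 0.437 × 645.7 = 282.2 mol/min = 2ξ₁ + 1ξ₂.
Selectivity: 2ξ₁ / (2ξ₂) = 7.33 → ξ₁ = 7.33 ξ₂.
Substitute: (2·7.33 + 1) ξ₂ = 282.2 → ξ₂ = 18.02 mol/min, ξ₁ = 132.1 mol/min.
Outlet amounts (n = n₀ + Σ ν·ξ):
  D: 645.7 − 2(132.1) − 1(18.02) = 363.5
  C: 0 + 2(132.1) = 264.2
  A: 0 + 2(18.02) = 36.04
  E: 0 + 1(18.02) = 18.02

18 mol/min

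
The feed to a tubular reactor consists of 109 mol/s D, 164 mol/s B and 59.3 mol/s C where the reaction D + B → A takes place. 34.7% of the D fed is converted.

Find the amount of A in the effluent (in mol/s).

37.8 mol/s

D reacted = 0.347 × 109 = 37.82 mol/s; ν_D = −1, so ξ = 37.82/1 = 37.82 mol/s.
Outlet amounts (n = n₀ + ν ξ):
  D: 109 − 1(37.82) = 71.18
  B: 164 − 1(37.82) = 126.2
  A: 0 + 1(37.82) = 37.82
  C: 59.3 (inert)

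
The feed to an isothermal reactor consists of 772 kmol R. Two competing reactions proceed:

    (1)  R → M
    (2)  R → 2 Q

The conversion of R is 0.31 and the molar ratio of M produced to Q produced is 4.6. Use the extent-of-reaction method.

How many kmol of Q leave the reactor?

Conversion of R: R consumed = 0.31 × 772 = 239.3 kmol = 1ξ₁ + 1ξ₂.
Selectivity: 1ξ₁ / (2ξ₂) = 4.6 → ξ₁ = 9.2 ξ₂.
Substitute: (1·9.2 + 1) ξ₂ = 239.3 → ξ₂ = 23.46 kmol, ξ₁ = 215.9 kmol.
Outlet amounts (n = n₀ + Σ ν·ξ):
  R: 772 − 1(215.9) − 1(23.46) = 532.7
  M: 0 + 1(215.9) = 215.9
  Q: 0 + 2(23.46) = 46.93

46.9 kmol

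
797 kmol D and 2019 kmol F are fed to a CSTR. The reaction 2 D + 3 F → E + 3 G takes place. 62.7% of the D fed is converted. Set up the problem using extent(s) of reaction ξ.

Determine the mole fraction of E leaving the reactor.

0.0974

D reacted = 0.627 × 797 = 499.7 kmol; ν_D = −2, so ξ = 499.7/2 = 249.9 kmol.
Outlet amounts (n = n₀ + ν ξ):
  D: 797 − 2(249.9) = 297.3
  F: 2019 − 3(249.9) = 1269
  E: 0 + 1(249.9) = 249.9
  G: 0 + 3(249.9) = 749.6
Total out = 2566 kmol; y_E = 249.9 / 2566 = 0.09737.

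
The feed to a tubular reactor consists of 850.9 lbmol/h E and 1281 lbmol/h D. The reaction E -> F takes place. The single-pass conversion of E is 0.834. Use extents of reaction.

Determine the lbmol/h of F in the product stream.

710 lbmol/h

E reacted = 0.834 × 850.9 = 709.7 lbmol/h; ν_E = −1, so ξ = 709.7/1 = 709.7 lbmol/h.
Outlet amounts (n = n₀ + ν ξ):
  E: 850.9 − 1(709.7) = 141.2
  F: 0 + 1(709.7) = 709.7
  D: 1281 (inert)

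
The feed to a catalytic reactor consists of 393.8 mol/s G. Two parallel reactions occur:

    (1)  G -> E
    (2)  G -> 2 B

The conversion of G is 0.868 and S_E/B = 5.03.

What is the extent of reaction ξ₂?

Conversion of G: G consumed = 0.868 × 393.8 = 341.8 mol/s = 1ξ₁ + 1ξ₂.
Selectivity: 1ξ₁ / (2ξ₂) = 5.03 → ξ₁ = 10.06 ξ₂.
Substitute: (1·10.06 + 1) ξ₂ = 341.8 → ξ₂ = 30.91 mol/s, ξ₁ = 310.9 mol/s.
Outlet amounts (n = n₀ + Σ ν·ξ):
  G: 393.8 − 1(310.9) − 1(30.91) = 51.98
  E: 0 + 1(310.9) = 310.9
  B: 0 + 2(30.91) = 61.81

ξ₂ = 30.9 mol/s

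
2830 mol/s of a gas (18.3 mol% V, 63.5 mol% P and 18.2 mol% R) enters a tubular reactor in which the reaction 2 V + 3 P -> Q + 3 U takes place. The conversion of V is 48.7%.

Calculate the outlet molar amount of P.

V reacted = 0.487 × 517.9 = 252.2 mol/s; ν_V = −2, so ξ = 252.2/2 = 126.1 mol/s.
Outlet amounts (n = n₀ + ν ξ):
  V: 517.9 − 2(126.1) = 265.7
  P: 1797 − 3(126.1) = 1419
  Q: 0 + 1(126.1) = 126.1
  U: 0 + 3(126.1) = 378.3
  R: 515.1 (inert)

1420 mol/s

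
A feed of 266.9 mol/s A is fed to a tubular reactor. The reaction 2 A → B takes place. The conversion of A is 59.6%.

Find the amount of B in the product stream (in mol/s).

A reacted = 0.596 × 266.9 = 159.1 mol/s; ν_A = −2, so ξ = 159.1/2 = 79.54 mol/s.
Outlet amounts (n = n₀ + ν ξ):
  A: 266.9 − 2(79.54) = 107.8
  B: 0 + 1(79.54) = 79.54

79.5 mol/s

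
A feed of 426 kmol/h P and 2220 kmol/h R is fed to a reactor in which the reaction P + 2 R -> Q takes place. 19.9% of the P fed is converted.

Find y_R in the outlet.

0.828

P reacted = 0.199 × 426 = 84.77 kmol/h; ν_P = −1, so ξ = 84.77/1 = 84.77 kmol/h.
Outlet amounts (n = n₀ + ν ξ):
  P: 426 − 1(84.77) = 341.2
  R: 2220 − 2(84.77) = 2050
  Q: 0 + 1(84.77) = 84.77
Total out = 2476 kmol/h; y_R = 2050 / 2476 = 0.828.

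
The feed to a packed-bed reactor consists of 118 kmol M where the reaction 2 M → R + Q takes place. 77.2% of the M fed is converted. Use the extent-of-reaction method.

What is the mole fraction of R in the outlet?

0.386

M reacted = 0.772 × 118 = 91.1 kmol; ν_M = −2, so ξ = 91.1/2 = 45.55 kmol.
Outlet amounts (n = n₀ + ν ξ):
  M: 118 − 2(45.55) = 26.9
  R: 0 + 1(45.55) = 45.55
  Q: 0 + 1(45.55) = 45.55
Total out = 118 kmol; y_R = 45.55 / 118 = 0.386.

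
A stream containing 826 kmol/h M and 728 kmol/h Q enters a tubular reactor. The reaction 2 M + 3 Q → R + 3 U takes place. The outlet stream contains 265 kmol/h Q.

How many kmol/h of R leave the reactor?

154 kmol/h

For Q: n = n₀ − 3ξ → 265 = 728 − 3ξ, giving ξ = 154.3 kmol/h.
Outlet amounts (n = n₀ + ν ξ):
  M: 826 − 2(154.3) = 517.3
  Q: 728 − 3(154.3) = 265
  R: 0 + 1(154.3) = 154.3
  U: 0 + 3(154.3) = 463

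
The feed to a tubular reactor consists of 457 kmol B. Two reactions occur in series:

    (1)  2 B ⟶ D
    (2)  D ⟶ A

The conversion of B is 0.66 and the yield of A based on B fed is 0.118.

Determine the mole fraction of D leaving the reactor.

0.316

Conversion of B: B consumed = 2ξ₁ = 0.66 × 457 → ξ₁ = 150.8 kmol.
Yield of A: 1ξ₂ / 457 = 0.118 → ξ₂ = 53.93 kmol.
Outlet amounts (n = n₀ + Σ ν·ξ):
  B: 457 − 2(150.8) = 155.4
  D: 0 + 1(150.8) − 1(53.93) = 96.88
  A: 0 + 1(53.93) = 53.93
Total out = 306.2 kmol; y_D = 96.88 / 306.2 = 0.3164.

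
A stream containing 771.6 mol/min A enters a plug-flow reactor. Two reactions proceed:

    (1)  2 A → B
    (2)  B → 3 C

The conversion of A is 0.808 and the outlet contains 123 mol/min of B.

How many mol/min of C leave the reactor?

Conversion of A: A consumed = 2ξ₁ = 0.808 × 771.6 → ξ₁ = 311.7 mol/min.
B balance: n_B = 0 + 1ξ₁ − 1ξ₂ = 123 → ξ₂ = (1·311.7 − 123)/1 = 188.7 mol/min.
Outlet amounts (n = n₀ + Σ ν·ξ):
  A: 771.6 − 2(311.7) = 148.1
  B: 0 + 1(311.7) − 1(188.7) = 123
  C: 0 + 3(188.7) = 566.2

566 mol/min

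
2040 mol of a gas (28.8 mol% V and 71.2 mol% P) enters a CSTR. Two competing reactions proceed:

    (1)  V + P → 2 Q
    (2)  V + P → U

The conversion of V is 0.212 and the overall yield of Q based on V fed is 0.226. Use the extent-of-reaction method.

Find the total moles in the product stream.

Yield of Q: 2ξ₁ / 587.5 = 0.226 → ξ₁ = 66.39 mol.
Conversion of V: 1ξ₁ + 1ξ₂ = 0.212 × 587.5 = 124.6 → ξ₂ = 58.16 mol.
Outlet amounts (n = n₀ + Σ ν·ξ):
  V: 587.5 − 1(66.39) − 1(58.16) = 463
  P: 1452 − 1(66.39) − 1(58.16) = 1328
  Q: 0 + 2(66.39) = 132.8
  U: 0 + 1(58.16) = 58.16
Total out = 463 + 1328 + 132.8 + 58.16 = 1982 mol.

1980 mol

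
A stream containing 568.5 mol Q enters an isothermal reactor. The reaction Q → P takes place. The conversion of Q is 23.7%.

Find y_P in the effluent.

Q reacted = 0.237 × 568.5 = 134.7 mol; ν_Q = −1, so ξ = 134.7/1 = 134.7 mol.
Outlet amounts (n = n₀ + ν ξ):
  Q: 568.5 − 1(134.7) = 433.8
  P: 0 + 1(134.7) = 134.7
Total out = 568.5 mol; y_P = 134.7 / 568.5 = 0.237.

0.237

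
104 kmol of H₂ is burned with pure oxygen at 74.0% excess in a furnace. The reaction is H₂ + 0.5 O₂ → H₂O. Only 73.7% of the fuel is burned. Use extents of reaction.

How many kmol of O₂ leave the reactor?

Stoichiometric O₂ = 0.5 × 104 = 52 kmol; O₂ fed = 52 × 1.740 = 90.48 kmol.
Fuel reacted = 0.737 × 104 → ξ = 76.65 kmol.
Outlet (n = n₀ + ν ξ):
  H₂: 104 − 1(76.65) = 27.35
  O₂: 90.48 − 0.5(76.65) = 52.16
  H₂O: 0 + 1(76.65) = 76.65

52.2 kmol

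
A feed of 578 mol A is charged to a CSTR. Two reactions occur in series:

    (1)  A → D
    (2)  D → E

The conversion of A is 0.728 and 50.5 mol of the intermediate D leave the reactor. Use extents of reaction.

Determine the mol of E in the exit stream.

Conversion of A: A consumed = 1ξ₁ = 0.728 × 578 → ξ₁ = 420.8 mol.
D balance: n_D = 0 + 1ξ₁ − 1ξ₂ = 50.5 → ξ₂ = (1·420.8 − 50.5)/1 = 370.3 mol.
Outlet amounts (n = n₀ + Σ ν·ξ):
  A: 578 − 1(420.8) = 157.2
  D: 0 + 1(420.8) − 1(370.3) = 50.5
  E: 0 + 1(370.3) = 370.3

370 mol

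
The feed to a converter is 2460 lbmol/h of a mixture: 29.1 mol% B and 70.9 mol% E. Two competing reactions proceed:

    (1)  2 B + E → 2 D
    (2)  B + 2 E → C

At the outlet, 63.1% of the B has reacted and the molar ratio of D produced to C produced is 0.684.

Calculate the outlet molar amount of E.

1120 lbmol/h

Conversion of B: B consumed = 0.631 × 715.9 = 451.7 lbmol/h = 2ξ₁ + 1ξ₂.
Selectivity: 2ξ₁ / (1ξ₂) = 0.684 → ξ₁ = 0.342 ξ₂.
Substitute: (2·0.342 + 1) ξ₂ = 451.7 → ξ₂ = 268.2 lbmol/h, ξ₁ = 91.74 lbmol/h.
Outlet amounts (n = n₀ + Σ ν·ξ):
  B: 715.9 − 2(91.74) − 1(268.2) = 264.2
  E: 1744 − 1(91.74) − 2(268.2) = 1116
  D: 0 + 2(91.74) = 183.5
  C: 0 + 1(268.2) = 268.2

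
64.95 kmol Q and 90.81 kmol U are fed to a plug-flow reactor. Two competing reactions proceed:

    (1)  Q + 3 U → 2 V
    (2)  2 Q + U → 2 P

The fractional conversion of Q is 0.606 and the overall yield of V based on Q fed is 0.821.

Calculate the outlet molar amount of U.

4.48 kmol

Yield of V: 2ξ₁ / 64.95 = 0.821 → ξ₁ = 26.66 kmol.
Conversion of Q: 1ξ₁ + 2ξ₂ = 0.606 × 64.95 = 39.36 → ξ₂ = 6.349 kmol.
Outlet amounts (n = n₀ + Σ ν·ξ):
  Q: 64.95 − 1(26.66) − 2(6.349) = 25.59
  U: 90.81 − 3(26.66) − 1(6.349) = 4.475
  V: 0 + 2(26.66) = 53.32
  P: 0 + 2(6.349) = 12.7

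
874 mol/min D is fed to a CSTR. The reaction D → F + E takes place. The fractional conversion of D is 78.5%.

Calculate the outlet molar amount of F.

686 mol/min

D reacted = 0.785 × 874 = 686.1 mol/min; ν_D = −1, so ξ = 686.1/1 = 686.1 mol/min.
Outlet amounts (n = n₀ + ν ξ):
  D: 874 − 1(686.1) = 187.9
  F: 0 + 1(686.1) = 686.1
  E: 0 + 1(686.1) = 686.1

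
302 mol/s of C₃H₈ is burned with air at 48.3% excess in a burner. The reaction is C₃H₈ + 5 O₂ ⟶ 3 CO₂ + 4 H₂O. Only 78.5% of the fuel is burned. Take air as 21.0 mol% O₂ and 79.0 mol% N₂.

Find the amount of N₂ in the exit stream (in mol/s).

8420 mol/s

Stoichiometric O₂ = 5 × 302 = 1510 mol/s; O₂ fed = 1510 × 1.483 = 2239 mol/s.
N₂ fed = 2239 × 79/21 = 8424 mol/s.
Fuel reacted = 0.785 × 302 → ξ = 237.1 mol/s.
Outlet (n = n₀ + ν ξ):
  C₃H₈: 302 − 1(237.1) = 64.93
  O₂: 2239 − 5(237.1) = 1054
  N₂: 8424 (inert)
  CO₂: 0 + 3(237.1) = 711.2
  H₂O: 0 + 4(237.1) = 948.3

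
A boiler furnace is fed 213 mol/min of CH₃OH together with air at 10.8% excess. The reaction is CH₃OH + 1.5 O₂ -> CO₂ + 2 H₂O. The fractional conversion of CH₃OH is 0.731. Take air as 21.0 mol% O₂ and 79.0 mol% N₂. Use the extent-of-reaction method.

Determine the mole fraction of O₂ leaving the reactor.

0.0609

Stoichiometric O₂ = 1.5 × 213 = 319.5 mol/min; O₂ fed = 319.5 × 1.108 = 354 mol/min.
N₂ fed = 354 × 79/21 = 1332 mol/min.
Fuel reacted = 0.731 × 213 → ξ = 155.7 mol/min.
Outlet (n = n₀ + ν ξ):
  CH₃OH: 213 − 1(155.7) = 57.3
  O₂: 354 − 1.5(155.7) = 120.5
  N₂: 1332 (inert)
  CO₂: 0 + 1(155.7) = 155.7
  H₂O: 0 + 2(155.7) = 311.4
Total out = 1977 mol/min; y_O₂ = 120.5 / 1977 = 0.06094.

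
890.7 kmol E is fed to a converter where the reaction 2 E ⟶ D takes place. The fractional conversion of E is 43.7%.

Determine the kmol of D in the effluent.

E reacted = 0.437 × 890.7 = 389.2 kmol; ν_E = −2, so ξ = 389.2/2 = 194.6 kmol.
Outlet amounts (n = n₀ + ν ξ):
  E: 890.7 − 2(194.6) = 501.5
  D: 0 + 1(194.6) = 194.6

195 kmol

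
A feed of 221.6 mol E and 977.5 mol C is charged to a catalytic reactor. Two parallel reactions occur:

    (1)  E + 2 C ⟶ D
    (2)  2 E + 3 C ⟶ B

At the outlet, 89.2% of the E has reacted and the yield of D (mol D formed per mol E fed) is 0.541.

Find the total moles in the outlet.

804 mol

Yield of D: 1ξ₁ / 221.6 = 0.541 → ξ₁ = 119.9 mol.
Conversion of E: 1ξ₁ + 2ξ₂ = 0.892 × 221.6 = 197.7 → ξ₂ = 38.89 mol.
Outlet amounts (n = n₀ + Σ ν·ξ):
  E: 221.6 − 1(119.9) − 2(38.89) = 23.93
  C: 977.5 − 2(119.9) − 3(38.89) = 621.1
  D: 0 + 1(119.9) = 119.9
  B: 0 + 1(38.89) = 38.89
Total out = 23.93 + 621.1 + 119.9 + 38.89 = 803.8 mol.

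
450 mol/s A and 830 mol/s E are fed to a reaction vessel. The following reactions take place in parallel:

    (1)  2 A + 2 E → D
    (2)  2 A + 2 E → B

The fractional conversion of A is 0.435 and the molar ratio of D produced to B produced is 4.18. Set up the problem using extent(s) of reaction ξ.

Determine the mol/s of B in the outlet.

Conversion of A: A consumed = 0.435 × 450 = 195.8 mol/s = 2ξ₁ + 2ξ₂.
Selectivity: 1ξ₁ / (1ξ₂) = 4.18 → ξ₁ = 4.18 ξ₂.
Substitute: (2·4.18 + 2) ξ₂ = 195.8 → ξ₂ = 18.89 mol/s, ξ₁ = 78.98 mol/s.
Outlet amounts (n = n₀ + Σ ν·ξ):
  A: 450 − 2(78.98) − 2(18.89) = 254.3
  E: 830 − 2(78.98) − 2(18.89) = 634.2
  D: 0 + 1(78.98) = 78.98
  B: 0 + 1(18.89) = 18.89

18.9 mol/s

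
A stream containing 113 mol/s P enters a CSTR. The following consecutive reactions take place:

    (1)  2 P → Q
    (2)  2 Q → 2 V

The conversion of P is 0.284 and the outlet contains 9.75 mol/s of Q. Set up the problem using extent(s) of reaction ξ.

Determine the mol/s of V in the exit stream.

6.3 mol/s

Conversion of P: P consumed = 2ξ₁ = 0.284 × 113 → ξ₁ = 16.05 mol/s.
Q balance: n_Q = 0 + 1ξ₁ − 2ξ₂ = 9.75 → ξ₂ = (1·16.05 − 9.75)/2 = 3.148 mol/s.
Outlet amounts (n = n₀ + Σ ν·ξ):
  P: 113 − 2(16.05) = 80.91
  Q: 0 + 1(16.05) − 2(3.148) = 9.75
  V: 0 + 2(3.148) = 6.296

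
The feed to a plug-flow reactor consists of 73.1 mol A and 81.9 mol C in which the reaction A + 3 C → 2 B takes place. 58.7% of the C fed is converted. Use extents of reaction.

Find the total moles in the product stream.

123 mol

C reacted = 0.587 × 81.9 = 48.08 mol; ν_C = −3, so ξ = 48.08/3 = 16.03 mol.
Outlet amounts (n = n₀ + ν ξ):
  A: 73.1 − 1(16.03) = 57.07
  C: 81.9 − 3(16.03) = 33.82
  B: 0 + 2(16.03) = 32.05
Total out = 57.07 + 33.82 + 32.05 = 122.9 mol.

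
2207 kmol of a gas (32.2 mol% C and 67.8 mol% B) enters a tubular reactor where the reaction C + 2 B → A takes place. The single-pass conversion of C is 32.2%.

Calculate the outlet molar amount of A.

C reacted = 0.322 × 710.7 = 228.8 kmol; ν_C = −1, so ξ = 228.8/1 = 228.8 kmol.
Outlet amounts (n = n₀ + ν ξ):
  C: 710.7 − 1(228.8) = 481.8
  B: 1496 − 2(228.8) = 1039
  A: 0 + 1(228.8) = 228.8

229 kmol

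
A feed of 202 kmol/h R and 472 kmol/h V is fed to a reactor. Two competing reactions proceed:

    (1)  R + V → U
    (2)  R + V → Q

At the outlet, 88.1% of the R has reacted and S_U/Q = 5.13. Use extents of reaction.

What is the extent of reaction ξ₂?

ξ₂ = 29 kmol/h

Conversion of R: R consumed = 0.881 × 202 = 178 kmol/h = 1ξ₁ + 1ξ₂.
Selectivity: 1ξ₁ / (1ξ₂) = 5.13 → ξ₁ = 5.13 ξ₂.
Substitute: (1·5.13 + 1) ξ₂ = 178 → ξ₂ = 29.03 kmol/h, ξ₁ = 148.9 kmol/h.
Outlet amounts (n = n₀ + Σ ν·ξ):
  R: 202 − 1(148.9) − 1(29.03) = 24.04
  V: 472 − 1(148.9) − 1(29.03) = 294
  U: 0 + 1(148.9) = 148.9
  Q: 0 + 1(29.03) = 29.03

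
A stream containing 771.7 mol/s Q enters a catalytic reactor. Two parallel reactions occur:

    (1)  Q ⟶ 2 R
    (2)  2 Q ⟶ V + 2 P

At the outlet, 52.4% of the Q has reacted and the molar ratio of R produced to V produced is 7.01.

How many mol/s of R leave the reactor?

515 mol/s

Conversion of Q: Q consumed = 0.524 × 771.7 = 404.4 mol/s = 1ξ₁ + 2ξ₂.
Selectivity: 2ξ₁ / (1ξ₂) = 7.01 → ξ₁ = 3.505 ξ₂.
Substitute: (1·3.505 + 2) ξ₂ = 404.4 → ξ₂ = 73.46 mol/s, ξ₁ = 257.5 mol/s.
Outlet amounts (n = n₀ + Σ ν·ξ):
  Q: 771.7 − 1(257.5) − 2(73.46) = 367.3
  R: 0 + 2(257.5) = 514.9
  V: 0 + 1(73.46) = 73.46
  P: 0 + 2(73.46) = 146.9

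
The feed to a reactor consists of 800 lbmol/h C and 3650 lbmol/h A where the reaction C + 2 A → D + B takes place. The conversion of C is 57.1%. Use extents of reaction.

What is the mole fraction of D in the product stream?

C reacted = 0.571 × 800 = 456.8 lbmol/h; ν_C = −1, so ξ = 456.8/1 = 456.8 lbmol/h.
Outlet amounts (n = n₀ + ν ξ):
  C: 800 − 1(456.8) = 343.2
  A: 3650 − 2(456.8) = 2736
  D: 0 + 1(456.8) = 456.8
  B: 0 + 1(456.8) = 456.8
Total out = 3993 lbmol/h; y_D = 456.8 / 3993 = 0.1144.

0.114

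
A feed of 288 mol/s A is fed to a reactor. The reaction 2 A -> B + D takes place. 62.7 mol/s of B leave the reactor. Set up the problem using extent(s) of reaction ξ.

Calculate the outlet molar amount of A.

For B: n = n₀ + 1ξ → 62.7 = 0 + 1ξ, giving ξ = 62.7 mol/s.
Outlet amounts (n = n₀ + ν ξ):
  A: 288 − 2(62.7) = 162.6
  B: 0 + 1(62.7) = 62.7
  D: 0 + 1(62.7) = 62.7

163 mol/s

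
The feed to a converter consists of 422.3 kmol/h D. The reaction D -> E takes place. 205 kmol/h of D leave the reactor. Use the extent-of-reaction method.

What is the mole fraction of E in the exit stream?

0.515

For D: n = n₀ − 1ξ → 205 = 422.3 − 1ξ, giving ξ = 217.3 kmol/h.
Outlet amounts (n = n₀ + ν ξ):
  D: 422.3 − 1(217.3) = 205
  E: 0 + 1(217.3) = 217.3
Total out = 422.3 kmol/h; y_E = 217.3 / 422.3 = 0.5146.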